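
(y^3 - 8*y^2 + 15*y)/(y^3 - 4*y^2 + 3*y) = (y - 5)/(y - 1)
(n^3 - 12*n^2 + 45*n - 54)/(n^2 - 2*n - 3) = (n^2 - 9*n + 18)/(n + 1)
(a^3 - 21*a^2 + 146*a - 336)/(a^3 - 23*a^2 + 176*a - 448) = (a - 6)/(a - 8)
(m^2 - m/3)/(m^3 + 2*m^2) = (m - 1/3)/(m*(m + 2))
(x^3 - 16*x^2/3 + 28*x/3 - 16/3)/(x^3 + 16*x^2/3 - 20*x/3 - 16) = (3*x^2 - 10*x + 8)/(3*x^2 + 22*x + 24)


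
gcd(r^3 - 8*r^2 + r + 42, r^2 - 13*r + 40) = 1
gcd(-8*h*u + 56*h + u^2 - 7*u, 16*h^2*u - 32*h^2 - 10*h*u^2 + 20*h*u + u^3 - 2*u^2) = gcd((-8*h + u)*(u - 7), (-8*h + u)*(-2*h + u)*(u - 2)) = -8*h + u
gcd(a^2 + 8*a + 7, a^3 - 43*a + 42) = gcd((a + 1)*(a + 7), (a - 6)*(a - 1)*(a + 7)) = a + 7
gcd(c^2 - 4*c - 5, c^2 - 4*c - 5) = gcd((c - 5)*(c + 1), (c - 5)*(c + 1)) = c^2 - 4*c - 5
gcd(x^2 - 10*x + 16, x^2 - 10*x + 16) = x^2 - 10*x + 16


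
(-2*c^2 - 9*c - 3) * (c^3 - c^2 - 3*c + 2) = -2*c^5 - 7*c^4 + 12*c^3 + 26*c^2 - 9*c - 6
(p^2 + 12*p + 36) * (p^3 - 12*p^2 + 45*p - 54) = p^5 - 63*p^3 + 54*p^2 + 972*p - 1944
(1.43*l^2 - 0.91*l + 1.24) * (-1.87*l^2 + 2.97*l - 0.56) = -2.6741*l^4 + 5.9488*l^3 - 5.8223*l^2 + 4.1924*l - 0.6944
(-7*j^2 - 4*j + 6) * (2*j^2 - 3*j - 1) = -14*j^4 + 13*j^3 + 31*j^2 - 14*j - 6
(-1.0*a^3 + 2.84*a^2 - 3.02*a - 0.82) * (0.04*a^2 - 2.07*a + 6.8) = -0.04*a^5 + 2.1836*a^4 - 12.7996*a^3 + 25.5306*a^2 - 18.8386*a - 5.576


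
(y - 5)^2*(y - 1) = y^3 - 11*y^2 + 35*y - 25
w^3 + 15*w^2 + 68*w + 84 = (w + 2)*(w + 6)*(w + 7)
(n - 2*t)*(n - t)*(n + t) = n^3 - 2*n^2*t - n*t^2 + 2*t^3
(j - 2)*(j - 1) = j^2 - 3*j + 2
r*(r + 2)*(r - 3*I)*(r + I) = r^4 + 2*r^3 - 2*I*r^3 + 3*r^2 - 4*I*r^2 + 6*r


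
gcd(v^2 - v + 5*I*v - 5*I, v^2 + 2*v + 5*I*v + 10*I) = v + 5*I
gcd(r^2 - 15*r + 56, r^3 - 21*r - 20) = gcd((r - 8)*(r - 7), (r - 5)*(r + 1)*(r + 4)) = 1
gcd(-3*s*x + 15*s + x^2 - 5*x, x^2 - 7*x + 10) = x - 5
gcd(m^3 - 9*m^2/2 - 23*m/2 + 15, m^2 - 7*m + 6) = m^2 - 7*m + 6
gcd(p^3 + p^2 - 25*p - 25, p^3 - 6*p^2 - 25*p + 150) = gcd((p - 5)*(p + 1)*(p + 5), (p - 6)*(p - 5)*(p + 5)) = p^2 - 25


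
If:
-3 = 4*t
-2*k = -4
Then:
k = 2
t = -3/4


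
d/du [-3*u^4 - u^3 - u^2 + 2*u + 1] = -12*u^3 - 3*u^2 - 2*u + 2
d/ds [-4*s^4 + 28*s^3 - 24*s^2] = 4*s*(-4*s^2 + 21*s - 12)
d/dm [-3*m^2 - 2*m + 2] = -6*m - 2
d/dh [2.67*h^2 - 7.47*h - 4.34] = 5.34*h - 7.47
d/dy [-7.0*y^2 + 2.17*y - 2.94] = 2.17 - 14.0*y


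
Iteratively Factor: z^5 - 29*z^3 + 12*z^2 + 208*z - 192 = (z + 4)*(z^4 - 4*z^3 - 13*z^2 + 64*z - 48) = (z - 4)*(z + 4)*(z^3 - 13*z + 12) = (z - 4)*(z - 3)*(z + 4)*(z^2 + 3*z - 4) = (z - 4)*(z - 3)*(z + 4)^2*(z - 1)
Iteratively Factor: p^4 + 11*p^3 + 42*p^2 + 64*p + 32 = (p + 4)*(p^3 + 7*p^2 + 14*p + 8) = (p + 2)*(p + 4)*(p^2 + 5*p + 4) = (p + 1)*(p + 2)*(p + 4)*(p + 4)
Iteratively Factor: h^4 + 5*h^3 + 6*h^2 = (h)*(h^3 + 5*h^2 + 6*h) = h*(h + 3)*(h^2 + 2*h) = h*(h + 2)*(h + 3)*(h)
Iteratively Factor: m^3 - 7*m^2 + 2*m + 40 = (m - 5)*(m^2 - 2*m - 8) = (m - 5)*(m + 2)*(m - 4)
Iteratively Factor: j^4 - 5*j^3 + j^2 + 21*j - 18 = (j + 2)*(j^3 - 7*j^2 + 15*j - 9) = (j - 1)*(j + 2)*(j^2 - 6*j + 9) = (j - 3)*(j - 1)*(j + 2)*(j - 3)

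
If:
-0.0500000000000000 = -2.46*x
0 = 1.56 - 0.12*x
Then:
No Solution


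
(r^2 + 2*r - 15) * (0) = 0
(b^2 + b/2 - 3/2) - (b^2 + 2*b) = -3*b/2 - 3/2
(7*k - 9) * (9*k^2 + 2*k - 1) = 63*k^3 - 67*k^2 - 25*k + 9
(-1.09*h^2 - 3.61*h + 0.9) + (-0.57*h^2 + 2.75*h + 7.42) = -1.66*h^2 - 0.86*h + 8.32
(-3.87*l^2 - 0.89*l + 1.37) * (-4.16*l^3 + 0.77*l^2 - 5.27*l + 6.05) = 16.0992*l^5 + 0.7225*l^4 + 14.0104*l^3 - 17.6683*l^2 - 12.6044*l + 8.2885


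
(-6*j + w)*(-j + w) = 6*j^2 - 7*j*w + w^2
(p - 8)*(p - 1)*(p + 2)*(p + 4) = p^4 - 3*p^3 - 38*p^2 - 24*p + 64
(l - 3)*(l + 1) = l^2 - 2*l - 3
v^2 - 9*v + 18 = (v - 6)*(v - 3)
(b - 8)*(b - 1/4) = b^2 - 33*b/4 + 2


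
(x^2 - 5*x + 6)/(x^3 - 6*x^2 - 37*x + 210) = (x^2 - 5*x + 6)/(x^3 - 6*x^2 - 37*x + 210)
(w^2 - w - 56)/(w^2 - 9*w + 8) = (w + 7)/(w - 1)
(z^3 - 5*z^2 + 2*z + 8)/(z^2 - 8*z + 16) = (z^2 - z - 2)/(z - 4)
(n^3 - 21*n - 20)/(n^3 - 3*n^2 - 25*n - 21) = (n^2 - n - 20)/(n^2 - 4*n - 21)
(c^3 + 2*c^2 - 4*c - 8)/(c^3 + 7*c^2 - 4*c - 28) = (c + 2)/(c + 7)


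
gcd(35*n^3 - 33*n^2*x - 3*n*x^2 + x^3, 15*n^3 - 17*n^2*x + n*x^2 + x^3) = -5*n^2 + 4*n*x + x^2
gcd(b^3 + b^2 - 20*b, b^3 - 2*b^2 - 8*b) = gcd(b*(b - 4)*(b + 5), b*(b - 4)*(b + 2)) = b^2 - 4*b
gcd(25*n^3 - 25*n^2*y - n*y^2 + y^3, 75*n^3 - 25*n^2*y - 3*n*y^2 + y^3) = -25*n^2 + y^2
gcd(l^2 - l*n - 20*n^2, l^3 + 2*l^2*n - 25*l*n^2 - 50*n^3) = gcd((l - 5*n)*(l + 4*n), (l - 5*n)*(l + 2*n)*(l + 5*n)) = l - 5*n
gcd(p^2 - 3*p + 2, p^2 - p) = p - 1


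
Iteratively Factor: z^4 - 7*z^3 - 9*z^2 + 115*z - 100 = (z + 4)*(z^3 - 11*z^2 + 35*z - 25) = (z - 1)*(z + 4)*(z^2 - 10*z + 25) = (z - 5)*(z - 1)*(z + 4)*(z - 5)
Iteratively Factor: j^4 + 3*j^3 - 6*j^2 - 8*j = (j + 4)*(j^3 - j^2 - 2*j) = (j + 1)*(j + 4)*(j^2 - 2*j) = (j - 2)*(j + 1)*(j + 4)*(j)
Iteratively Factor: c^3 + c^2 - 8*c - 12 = (c + 2)*(c^2 - c - 6) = (c - 3)*(c + 2)*(c + 2)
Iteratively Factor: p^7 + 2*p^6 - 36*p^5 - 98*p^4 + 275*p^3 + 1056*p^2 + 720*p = (p + 3)*(p^6 - p^5 - 33*p^4 + p^3 + 272*p^2 + 240*p) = (p - 4)*(p + 3)*(p^5 + 3*p^4 - 21*p^3 - 83*p^2 - 60*p) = (p - 4)*(p + 3)*(p + 4)*(p^4 - p^3 - 17*p^2 - 15*p) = (p - 5)*(p - 4)*(p + 3)*(p + 4)*(p^3 + 4*p^2 + 3*p) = (p - 5)*(p - 4)*(p + 3)^2*(p + 4)*(p^2 + p) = (p - 5)*(p - 4)*(p + 1)*(p + 3)^2*(p + 4)*(p)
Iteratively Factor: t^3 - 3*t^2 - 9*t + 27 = (t + 3)*(t^2 - 6*t + 9) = (t - 3)*(t + 3)*(t - 3)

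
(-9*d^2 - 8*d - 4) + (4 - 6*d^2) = -15*d^2 - 8*d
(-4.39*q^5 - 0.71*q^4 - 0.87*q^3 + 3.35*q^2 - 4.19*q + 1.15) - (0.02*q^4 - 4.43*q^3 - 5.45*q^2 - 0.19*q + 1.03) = -4.39*q^5 - 0.73*q^4 + 3.56*q^3 + 8.8*q^2 - 4.0*q + 0.12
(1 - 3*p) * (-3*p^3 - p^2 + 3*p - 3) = 9*p^4 - 10*p^2 + 12*p - 3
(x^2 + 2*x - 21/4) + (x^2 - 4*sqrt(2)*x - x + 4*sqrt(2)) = 2*x^2 - 4*sqrt(2)*x + x - 21/4 + 4*sqrt(2)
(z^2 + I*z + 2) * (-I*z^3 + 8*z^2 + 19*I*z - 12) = -I*z^5 + 9*z^4 + 25*I*z^3 - 15*z^2 + 26*I*z - 24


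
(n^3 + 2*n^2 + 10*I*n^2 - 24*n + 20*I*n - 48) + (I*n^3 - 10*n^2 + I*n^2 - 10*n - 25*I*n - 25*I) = n^3 + I*n^3 - 8*n^2 + 11*I*n^2 - 34*n - 5*I*n - 48 - 25*I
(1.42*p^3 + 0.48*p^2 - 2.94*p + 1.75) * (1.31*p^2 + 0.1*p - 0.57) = 1.8602*p^5 + 0.7708*p^4 - 4.6128*p^3 + 1.7249*p^2 + 1.8508*p - 0.9975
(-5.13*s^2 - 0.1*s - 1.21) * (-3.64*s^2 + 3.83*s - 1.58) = 18.6732*s^4 - 19.2839*s^3 + 12.1268*s^2 - 4.4763*s + 1.9118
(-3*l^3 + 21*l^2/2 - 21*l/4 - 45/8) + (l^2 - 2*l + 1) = -3*l^3 + 23*l^2/2 - 29*l/4 - 37/8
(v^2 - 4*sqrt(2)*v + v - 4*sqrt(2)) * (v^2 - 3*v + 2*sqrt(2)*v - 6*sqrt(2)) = v^4 - 2*sqrt(2)*v^3 - 2*v^3 - 19*v^2 + 4*sqrt(2)*v^2 + 6*sqrt(2)*v + 32*v + 48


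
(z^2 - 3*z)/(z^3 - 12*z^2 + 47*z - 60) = z/(z^2 - 9*z + 20)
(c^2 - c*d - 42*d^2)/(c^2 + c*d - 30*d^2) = (c - 7*d)/(c - 5*d)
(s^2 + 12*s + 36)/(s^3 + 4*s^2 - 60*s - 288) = 1/(s - 8)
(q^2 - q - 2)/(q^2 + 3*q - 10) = (q + 1)/(q + 5)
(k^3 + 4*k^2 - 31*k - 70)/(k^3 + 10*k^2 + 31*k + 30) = (k^2 + 2*k - 35)/(k^2 + 8*k + 15)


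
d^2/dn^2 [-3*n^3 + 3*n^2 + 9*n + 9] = 6 - 18*n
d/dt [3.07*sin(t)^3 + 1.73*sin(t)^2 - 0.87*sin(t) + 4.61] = (9.21*sin(t)^2 + 3.46*sin(t) - 0.87)*cos(t)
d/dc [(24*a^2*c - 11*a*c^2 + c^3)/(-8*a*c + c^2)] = 1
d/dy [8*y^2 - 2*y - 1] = 16*y - 2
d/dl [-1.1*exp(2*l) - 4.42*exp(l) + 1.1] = (-2.2*exp(l) - 4.42)*exp(l)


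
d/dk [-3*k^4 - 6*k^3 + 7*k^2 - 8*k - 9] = -12*k^3 - 18*k^2 + 14*k - 8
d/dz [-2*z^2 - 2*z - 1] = -4*z - 2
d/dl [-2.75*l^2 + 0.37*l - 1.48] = 0.37 - 5.5*l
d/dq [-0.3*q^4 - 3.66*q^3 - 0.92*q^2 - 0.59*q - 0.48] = -1.2*q^3 - 10.98*q^2 - 1.84*q - 0.59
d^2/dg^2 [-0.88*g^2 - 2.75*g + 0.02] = -1.76000000000000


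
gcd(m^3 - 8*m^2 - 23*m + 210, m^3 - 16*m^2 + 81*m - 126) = m^2 - 13*m + 42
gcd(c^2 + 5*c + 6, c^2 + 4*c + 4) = c + 2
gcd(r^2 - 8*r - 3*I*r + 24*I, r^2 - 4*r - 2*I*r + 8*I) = 1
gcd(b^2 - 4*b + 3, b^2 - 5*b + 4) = b - 1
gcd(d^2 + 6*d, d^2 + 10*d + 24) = d + 6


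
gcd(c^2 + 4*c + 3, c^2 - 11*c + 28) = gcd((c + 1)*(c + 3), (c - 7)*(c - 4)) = 1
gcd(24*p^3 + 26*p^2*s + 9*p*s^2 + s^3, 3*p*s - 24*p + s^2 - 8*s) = 3*p + s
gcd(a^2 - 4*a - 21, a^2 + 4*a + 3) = a + 3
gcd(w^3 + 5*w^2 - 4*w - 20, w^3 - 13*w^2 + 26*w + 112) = w + 2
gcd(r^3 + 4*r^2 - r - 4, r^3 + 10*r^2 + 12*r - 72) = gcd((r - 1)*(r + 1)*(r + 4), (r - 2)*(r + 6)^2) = 1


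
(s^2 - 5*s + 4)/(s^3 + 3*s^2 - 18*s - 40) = (s - 1)/(s^2 + 7*s + 10)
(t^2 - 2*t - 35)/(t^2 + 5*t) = (t - 7)/t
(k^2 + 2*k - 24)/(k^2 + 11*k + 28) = (k^2 + 2*k - 24)/(k^2 + 11*k + 28)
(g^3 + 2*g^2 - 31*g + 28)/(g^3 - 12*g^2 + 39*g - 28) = (g + 7)/(g - 7)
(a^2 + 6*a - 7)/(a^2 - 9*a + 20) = (a^2 + 6*a - 7)/(a^2 - 9*a + 20)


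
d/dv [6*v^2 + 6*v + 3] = 12*v + 6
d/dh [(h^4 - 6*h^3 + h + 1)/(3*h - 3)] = (3*h^4 - 16*h^3 + 18*h^2 - 2)/(3*(h^2 - 2*h + 1))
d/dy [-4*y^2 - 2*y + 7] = -8*y - 2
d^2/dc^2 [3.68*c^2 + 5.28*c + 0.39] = 7.36000000000000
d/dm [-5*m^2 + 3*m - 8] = 3 - 10*m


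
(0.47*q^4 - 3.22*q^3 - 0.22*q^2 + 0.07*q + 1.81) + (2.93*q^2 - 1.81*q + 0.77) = 0.47*q^4 - 3.22*q^3 + 2.71*q^2 - 1.74*q + 2.58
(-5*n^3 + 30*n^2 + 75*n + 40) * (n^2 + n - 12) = -5*n^5 + 25*n^4 + 165*n^3 - 245*n^2 - 860*n - 480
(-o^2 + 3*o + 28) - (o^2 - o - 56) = -2*o^2 + 4*o + 84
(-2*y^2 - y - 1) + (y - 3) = -2*y^2 - 4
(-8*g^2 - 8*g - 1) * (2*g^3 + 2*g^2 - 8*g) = -16*g^5 - 32*g^4 + 46*g^3 + 62*g^2 + 8*g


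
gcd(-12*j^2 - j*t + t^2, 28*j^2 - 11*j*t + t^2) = -4*j + t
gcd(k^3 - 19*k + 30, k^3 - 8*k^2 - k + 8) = 1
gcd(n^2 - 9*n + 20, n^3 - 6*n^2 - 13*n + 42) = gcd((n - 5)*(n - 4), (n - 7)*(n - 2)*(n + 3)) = 1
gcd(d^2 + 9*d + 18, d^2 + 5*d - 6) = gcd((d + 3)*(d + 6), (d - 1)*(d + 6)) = d + 6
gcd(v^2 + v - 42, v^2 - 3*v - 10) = 1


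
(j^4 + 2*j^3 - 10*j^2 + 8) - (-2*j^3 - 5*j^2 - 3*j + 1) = j^4 + 4*j^3 - 5*j^2 + 3*j + 7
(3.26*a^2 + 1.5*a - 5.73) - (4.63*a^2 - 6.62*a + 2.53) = -1.37*a^2 + 8.12*a - 8.26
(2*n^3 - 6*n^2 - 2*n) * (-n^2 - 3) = -2*n^5 + 6*n^4 - 4*n^3 + 18*n^2 + 6*n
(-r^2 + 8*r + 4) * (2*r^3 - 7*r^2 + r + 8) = -2*r^5 + 23*r^4 - 49*r^3 - 28*r^2 + 68*r + 32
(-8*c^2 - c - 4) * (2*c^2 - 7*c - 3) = -16*c^4 + 54*c^3 + 23*c^2 + 31*c + 12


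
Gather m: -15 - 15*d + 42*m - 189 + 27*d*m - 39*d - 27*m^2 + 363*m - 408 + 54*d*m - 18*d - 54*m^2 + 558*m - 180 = -72*d - 81*m^2 + m*(81*d + 963) - 792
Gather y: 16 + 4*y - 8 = 4*y + 8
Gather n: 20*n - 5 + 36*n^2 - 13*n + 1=36*n^2 + 7*n - 4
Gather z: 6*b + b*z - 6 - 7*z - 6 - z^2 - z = 6*b - z^2 + z*(b - 8) - 12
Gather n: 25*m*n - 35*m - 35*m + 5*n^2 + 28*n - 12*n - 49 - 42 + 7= -70*m + 5*n^2 + n*(25*m + 16) - 84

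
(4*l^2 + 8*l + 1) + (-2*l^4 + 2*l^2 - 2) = -2*l^4 + 6*l^2 + 8*l - 1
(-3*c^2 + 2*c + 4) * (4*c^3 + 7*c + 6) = -12*c^5 + 8*c^4 - 5*c^3 - 4*c^2 + 40*c + 24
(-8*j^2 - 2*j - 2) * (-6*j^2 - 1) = 48*j^4 + 12*j^3 + 20*j^2 + 2*j + 2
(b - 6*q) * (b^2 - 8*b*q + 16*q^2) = b^3 - 14*b^2*q + 64*b*q^2 - 96*q^3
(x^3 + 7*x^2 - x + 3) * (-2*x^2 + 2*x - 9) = -2*x^5 - 12*x^4 + 7*x^3 - 71*x^2 + 15*x - 27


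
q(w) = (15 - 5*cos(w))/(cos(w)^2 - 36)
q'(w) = 2*(15 - 5*cos(w))*sin(w)*cos(w)/(cos(w)^2 - 36)^2 + 5*sin(w)/(cos(w)^2 - 36) = 5*(sin(w)^2 + 6*cos(w) - 37)*sin(w)/(cos(w)^2 - 36)^2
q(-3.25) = -0.57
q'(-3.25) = -0.02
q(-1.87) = -0.46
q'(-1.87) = 0.14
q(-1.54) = -0.41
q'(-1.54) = 0.14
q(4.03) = -0.51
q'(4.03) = 0.12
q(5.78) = -0.30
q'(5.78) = 0.06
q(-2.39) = -0.53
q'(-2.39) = 0.11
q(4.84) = -0.40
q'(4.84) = 0.14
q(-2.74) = -0.56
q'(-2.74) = 0.07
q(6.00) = -0.29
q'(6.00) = 0.04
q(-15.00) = -0.53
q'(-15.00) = 0.11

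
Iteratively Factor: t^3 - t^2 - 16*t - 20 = (t + 2)*(t^2 - 3*t - 10) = (t - 5)*(t + 2)*(t + 2)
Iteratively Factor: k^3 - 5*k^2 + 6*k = (k - 2)*(k^2 - 3*k) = (k - 3)*(k - 2)*(k)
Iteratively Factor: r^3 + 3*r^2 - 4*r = (r)*(r^2 + 3*r - 4) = r*(r - 1)*(r + 4)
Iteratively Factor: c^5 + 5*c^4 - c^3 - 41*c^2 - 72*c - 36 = (c - 3)*(c^4 + 8*c^3 + 23*c^2 + 28*c + 12) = (c - 3)*(c + 2)*(c^3 + 6*c^2 + 11*c + 6) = (c - 3)*(c + 2)*(c + 3)*(c^2 + 3*c + 2) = (c - 3)*(c + 1)*(c + 2)*(c + 3)*(c + 2)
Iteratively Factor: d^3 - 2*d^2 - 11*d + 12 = (d - 4)*(d^2 + 2*d - 3) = (d - 4)*(d - 1)*(d + 3)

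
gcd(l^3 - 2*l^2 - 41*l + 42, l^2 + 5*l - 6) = l^2 + 5*l - 6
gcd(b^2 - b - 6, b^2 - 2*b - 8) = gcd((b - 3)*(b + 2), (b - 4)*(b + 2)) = b + 2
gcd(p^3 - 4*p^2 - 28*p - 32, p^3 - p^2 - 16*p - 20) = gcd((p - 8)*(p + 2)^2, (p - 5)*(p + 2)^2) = p^2 + 4*p + 4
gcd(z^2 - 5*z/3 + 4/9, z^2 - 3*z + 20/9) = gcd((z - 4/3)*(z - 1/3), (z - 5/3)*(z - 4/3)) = z - 4/3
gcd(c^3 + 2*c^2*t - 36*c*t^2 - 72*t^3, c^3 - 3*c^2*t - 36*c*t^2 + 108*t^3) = -c^2 + 36*t^2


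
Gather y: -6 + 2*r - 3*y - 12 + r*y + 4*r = 6*r + y*(r - 3) - 18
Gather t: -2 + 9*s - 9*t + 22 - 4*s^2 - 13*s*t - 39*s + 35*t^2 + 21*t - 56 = -4*s^2 - 30*s + 35*t^2 + t*(12 - 13*s) - 36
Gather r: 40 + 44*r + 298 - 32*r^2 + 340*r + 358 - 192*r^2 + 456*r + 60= -224*r^2 + 840*r + 756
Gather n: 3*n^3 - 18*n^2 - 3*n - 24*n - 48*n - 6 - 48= 3*n^3 - 18*n^2 - 75*n - 54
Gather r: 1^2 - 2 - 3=-4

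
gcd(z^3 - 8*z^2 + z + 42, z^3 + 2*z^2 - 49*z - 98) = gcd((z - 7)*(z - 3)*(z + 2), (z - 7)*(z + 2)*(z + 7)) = z^2 - 5*z - 14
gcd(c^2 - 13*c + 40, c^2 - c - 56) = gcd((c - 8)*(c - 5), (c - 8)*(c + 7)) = c - 8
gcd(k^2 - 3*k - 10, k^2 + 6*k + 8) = k + 2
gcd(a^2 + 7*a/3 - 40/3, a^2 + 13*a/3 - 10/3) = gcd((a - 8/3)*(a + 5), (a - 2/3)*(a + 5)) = a + 5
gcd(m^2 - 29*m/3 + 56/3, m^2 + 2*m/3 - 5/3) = 1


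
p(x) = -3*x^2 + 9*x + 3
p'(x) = 9 - 6*x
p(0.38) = 5.99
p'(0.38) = 6.72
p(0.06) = 3.53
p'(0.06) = 8.64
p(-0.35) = -0.52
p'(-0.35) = 11.10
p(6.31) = -59.66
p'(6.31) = -28.86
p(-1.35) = -14.62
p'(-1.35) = 17.10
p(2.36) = 7.53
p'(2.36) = -5.16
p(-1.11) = -10.69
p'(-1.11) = 15.66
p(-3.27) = -58.51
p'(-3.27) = 28.62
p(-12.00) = -537.00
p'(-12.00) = 81.00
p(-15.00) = -807.00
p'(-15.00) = 99.00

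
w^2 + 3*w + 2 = (w + 1)*(w + 2)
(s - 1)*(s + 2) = s^2 + s - 2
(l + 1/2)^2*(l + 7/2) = l^3 + 9*l^2/2 + 15*l/4 + 7/8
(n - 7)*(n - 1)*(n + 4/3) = n^3 - 20*n^2/3 - 11*n/3 + 28/3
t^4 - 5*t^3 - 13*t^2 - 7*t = t*(t - 7)*(t + 1)^2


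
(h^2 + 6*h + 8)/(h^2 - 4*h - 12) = (h + 4)/(h - 6)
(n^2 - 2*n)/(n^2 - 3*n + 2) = n/(n - 1)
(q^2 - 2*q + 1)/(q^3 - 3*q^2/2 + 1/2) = 2/(2*q + 1)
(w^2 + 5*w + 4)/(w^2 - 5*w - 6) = (w + 4)/(w - 6)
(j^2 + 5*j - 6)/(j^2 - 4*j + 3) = (j + 6)/(j - 3)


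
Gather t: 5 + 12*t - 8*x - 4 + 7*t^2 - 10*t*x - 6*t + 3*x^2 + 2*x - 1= 7*t^2 + t*(6 - 10*x) + 3*x^2 - 6*x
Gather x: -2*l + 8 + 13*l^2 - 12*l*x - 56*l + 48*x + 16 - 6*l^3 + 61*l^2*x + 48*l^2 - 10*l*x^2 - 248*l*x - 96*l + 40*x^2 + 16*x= -6*l^3 + 61*l^2 - 154*l + x^2*(40 - 10*l) + x*(61*l^2 - 260*l + 64) + 24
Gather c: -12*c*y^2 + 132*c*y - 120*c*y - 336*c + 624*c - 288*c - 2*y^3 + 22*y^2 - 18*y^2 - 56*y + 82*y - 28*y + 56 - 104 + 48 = c*(-12*y^2 + 12*y) - 2*y^3 + 4*y^2 - 2*y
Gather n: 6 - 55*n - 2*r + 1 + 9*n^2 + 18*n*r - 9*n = 9*n^2 + n*(18*r - 64) - 2*r + 7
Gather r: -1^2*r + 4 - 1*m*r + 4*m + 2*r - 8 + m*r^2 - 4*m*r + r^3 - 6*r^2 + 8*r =4*m + r^3 + r^2*(m - 6) + r*(9 - 5*m) - 4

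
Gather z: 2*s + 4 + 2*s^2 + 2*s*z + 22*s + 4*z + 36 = 2*s^2 + 24*s + z*(2*s + 4) + 40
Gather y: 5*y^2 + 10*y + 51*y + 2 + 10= 5*y^2 + 61*y + 12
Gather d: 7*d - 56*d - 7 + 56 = 49 - 49*d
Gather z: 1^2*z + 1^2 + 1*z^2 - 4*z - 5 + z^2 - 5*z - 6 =2*z^2 - 8*z - 10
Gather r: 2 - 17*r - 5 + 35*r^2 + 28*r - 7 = 35*r^2 + 11*r - 10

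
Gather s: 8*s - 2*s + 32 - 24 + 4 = 6*s + 12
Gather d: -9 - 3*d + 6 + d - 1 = -2*d - 4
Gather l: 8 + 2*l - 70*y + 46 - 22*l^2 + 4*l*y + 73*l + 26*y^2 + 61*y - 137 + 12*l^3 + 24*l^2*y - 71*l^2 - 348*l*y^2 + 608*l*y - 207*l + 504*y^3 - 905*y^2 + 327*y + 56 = 12*l^3 + l^2*(24*y - 93) + l*(-348*y^2 + 612*y - 132) + 504*y^3 - 879*y^2 + 318*y - 27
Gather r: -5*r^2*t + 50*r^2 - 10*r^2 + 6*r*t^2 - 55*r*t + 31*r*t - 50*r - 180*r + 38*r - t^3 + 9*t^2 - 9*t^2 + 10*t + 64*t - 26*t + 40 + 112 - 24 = r^2*(40 - 5*t) + r*(6*t^2 - 24*t - 192) - t^3 + 48*t + 128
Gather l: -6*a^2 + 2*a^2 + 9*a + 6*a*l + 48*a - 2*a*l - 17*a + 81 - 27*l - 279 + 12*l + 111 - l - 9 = -4*a^2 + 40*a + l*(4*a - 16) - 96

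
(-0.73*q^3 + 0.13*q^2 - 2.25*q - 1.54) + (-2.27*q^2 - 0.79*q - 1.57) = -0.73*q^3 - 2.14*q^2 - 3.04*q - 3.11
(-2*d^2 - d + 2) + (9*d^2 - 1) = 7*d^2 - d + 1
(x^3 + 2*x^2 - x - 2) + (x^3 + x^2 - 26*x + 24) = 2*x^3 + 3*x^2 - 27*x + 22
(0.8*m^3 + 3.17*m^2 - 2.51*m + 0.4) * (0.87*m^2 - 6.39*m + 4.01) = 0.696*m^5 - 2.3541*m^4 - 19.232*m^3 + 29.0986*m^2 - 12.6211*m + 1.604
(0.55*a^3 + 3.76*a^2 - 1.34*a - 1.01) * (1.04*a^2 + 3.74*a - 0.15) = 0.572*a^5 + 5.9674*a^4 + 12.5863*a^3 - 6.626*a^2 - 3.5764*a + 0.1515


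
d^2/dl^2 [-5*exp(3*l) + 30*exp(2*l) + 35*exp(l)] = (-45*exp(2*l) + 120*exp(l) + 35)*exp(l)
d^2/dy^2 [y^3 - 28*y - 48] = 6*y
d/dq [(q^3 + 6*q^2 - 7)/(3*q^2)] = (q^3 + 14)/(3*q^3)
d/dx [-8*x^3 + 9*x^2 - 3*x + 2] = -24*x^2 + 18*x - 3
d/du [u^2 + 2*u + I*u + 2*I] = 2*u + 2 + I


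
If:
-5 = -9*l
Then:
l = 5/9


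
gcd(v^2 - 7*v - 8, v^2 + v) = v + 1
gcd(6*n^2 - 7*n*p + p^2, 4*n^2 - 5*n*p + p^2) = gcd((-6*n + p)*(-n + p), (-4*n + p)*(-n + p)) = -n + p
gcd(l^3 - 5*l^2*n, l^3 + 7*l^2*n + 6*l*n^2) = l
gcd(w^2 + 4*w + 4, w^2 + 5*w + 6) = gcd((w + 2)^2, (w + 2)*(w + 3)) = w + 2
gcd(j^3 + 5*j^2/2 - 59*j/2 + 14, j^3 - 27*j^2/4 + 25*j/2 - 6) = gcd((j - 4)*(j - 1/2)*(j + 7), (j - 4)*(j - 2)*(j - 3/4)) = j - 4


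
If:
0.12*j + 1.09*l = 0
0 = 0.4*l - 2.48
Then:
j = -56.32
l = 6.20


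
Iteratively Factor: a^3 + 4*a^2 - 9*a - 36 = (a - 3)*(a^2 + 7*a + 12) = (a - 3)*(a + 4)*(a + 3)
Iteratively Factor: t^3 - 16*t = (t - 4)*(t^2 + 4*t) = (t - 4)*(t + 4)*(t)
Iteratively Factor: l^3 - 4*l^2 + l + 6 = (l - 3)*(l^2 - l - 2) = (l - 3)*(l + 1)*(l - 2)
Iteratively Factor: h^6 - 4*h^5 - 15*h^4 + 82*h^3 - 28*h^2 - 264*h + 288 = (h - 2)*(h^5 - 2*h^4 - 19*h^3 + 44*h^2 + 60*h - 144) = (h - 2)*(h + 4)*(h^4 - 6*h^3 + 5*h^2 + 24*h - 36) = (h - 2)*(h + 2)*(h + 4)*(h^3 - 8*h^2 + 21*h - 18) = (h - 3)*(h - 2)*(h + 2)*(h + 4)*(h^2 - 5*h + 6) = (h - 3)^2*(h - 2)*(h + 2)*(h + 4)*(h - 2)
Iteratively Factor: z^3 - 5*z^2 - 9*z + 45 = (z + 3)*(z^2 - 8*z + 15) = (z - 3)*(z + 3)*(z - 5)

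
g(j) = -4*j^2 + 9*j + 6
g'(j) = 9 - 8*j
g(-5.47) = -162.91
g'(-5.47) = 52.76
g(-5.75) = -178.00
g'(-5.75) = 55.00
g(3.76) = -16.71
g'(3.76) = -21.08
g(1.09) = 11.06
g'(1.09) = 0.28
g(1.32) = 10.91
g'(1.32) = -1.56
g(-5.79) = -180.21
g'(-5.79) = 55.32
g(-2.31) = -36.13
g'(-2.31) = 27.48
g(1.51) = 10.47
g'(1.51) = -3.08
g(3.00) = -3.00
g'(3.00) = -15.00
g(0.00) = 6.00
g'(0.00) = 9.00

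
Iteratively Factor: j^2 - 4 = (j + 2)*(j - 2)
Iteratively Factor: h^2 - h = (h - 1)*(h)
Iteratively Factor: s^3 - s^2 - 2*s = (s - 2)*(s^2 + s) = s*(s - 2)*(s + 1)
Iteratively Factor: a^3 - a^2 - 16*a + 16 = (a + 4)*(a^2 - 5*a + 4) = (a - 1)*(a + 4)*(a - 4)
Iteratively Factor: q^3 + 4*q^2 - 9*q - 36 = (q + 3)*(q^2 + q - 12) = (q + 3)*(q + 4)*(q - 3)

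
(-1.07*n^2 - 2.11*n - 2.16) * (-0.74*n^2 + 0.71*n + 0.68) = 0.7918*n^4 + 0.8017*n^3 - 0.6273*n^2 - 2.9684*n - 1.4688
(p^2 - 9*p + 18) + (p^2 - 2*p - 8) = 2*p^2 - 11*p + 10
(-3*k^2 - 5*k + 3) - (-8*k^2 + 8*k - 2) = 5*k^2 - 13*k + 5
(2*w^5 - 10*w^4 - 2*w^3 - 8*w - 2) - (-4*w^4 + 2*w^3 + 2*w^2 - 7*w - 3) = 2*w^5 - 6*w^4 - 4*w^3 - 2*w^2 - w + 1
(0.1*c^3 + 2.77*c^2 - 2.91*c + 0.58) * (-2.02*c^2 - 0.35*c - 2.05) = -0.202*c^5 - 5.6304*c^4 + 4.7037*c^3 - 5.8316*c^2 + 5.7625*c - 1.189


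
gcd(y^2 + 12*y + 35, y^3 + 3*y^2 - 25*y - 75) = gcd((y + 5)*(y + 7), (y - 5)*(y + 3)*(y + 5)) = y + 5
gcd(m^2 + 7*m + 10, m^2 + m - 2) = m + 2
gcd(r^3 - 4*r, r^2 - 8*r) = r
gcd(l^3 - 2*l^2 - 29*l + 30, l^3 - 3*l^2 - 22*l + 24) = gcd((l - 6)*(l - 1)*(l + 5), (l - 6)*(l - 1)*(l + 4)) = l^2 - 7*l + 6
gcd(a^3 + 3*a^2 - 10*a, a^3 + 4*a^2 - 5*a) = a^2 + 5*a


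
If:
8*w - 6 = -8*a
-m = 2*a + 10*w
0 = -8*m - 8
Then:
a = 13/16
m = -1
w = -1/16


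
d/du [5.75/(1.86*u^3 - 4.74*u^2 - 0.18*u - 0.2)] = (-32.085*u^2 + 54.51*u + 1.035)/(-1.86*u^3 + 4.74*u^2 + 0.18*u + 0.2)^2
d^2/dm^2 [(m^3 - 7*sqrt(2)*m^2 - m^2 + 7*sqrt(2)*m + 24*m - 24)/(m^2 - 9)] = 2*(7*sqrt(2)*m^3 + 33*m^3 - 189*sqrt(2)*m^2 - 99*m^2 + 189*sqrt(2)*m + 891*m - 567*sqrt(2) - 297)/(m^6 - 27*m^4 + 243*m^2 - 729)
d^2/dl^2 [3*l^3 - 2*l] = 18*l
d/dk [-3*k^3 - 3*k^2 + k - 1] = -9*k^2 - 6*k + 1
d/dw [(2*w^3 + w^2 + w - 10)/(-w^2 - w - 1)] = (-2*w^4 - 4*w^3 - 6*w^2 - 22*w - 11)/(w^4 + 2*w^3 + 3*w^2 + 2*w + 1)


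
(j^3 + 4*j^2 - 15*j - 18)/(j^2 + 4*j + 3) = (j^2 + 3*j - 18)/(j + 3)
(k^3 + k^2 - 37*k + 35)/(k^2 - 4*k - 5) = (k^2 + 6*k - 7)/(k + 1)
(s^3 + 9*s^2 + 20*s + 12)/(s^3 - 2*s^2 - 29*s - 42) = (s^2 + 7*s + 6)/(s^2 - 4*s - 21)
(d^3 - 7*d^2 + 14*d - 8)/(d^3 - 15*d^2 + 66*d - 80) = (d^2 - 5*d + 4)/(d^2 - 13*d + 40)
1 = 1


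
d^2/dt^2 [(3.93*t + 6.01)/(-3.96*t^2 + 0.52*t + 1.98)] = ((3.93*t + 6.01)*(7.92*t - 0.52)*(15.84*t - 1.04) + (93.3768*t + 43.512)*(-3.96*t^2 + 0.52*t + 1.98))/(-3.96*t^2 + 0.52*t + 1.98)^3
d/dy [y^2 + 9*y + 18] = 2*y + 9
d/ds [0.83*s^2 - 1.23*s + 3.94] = 1.66*s - 1.23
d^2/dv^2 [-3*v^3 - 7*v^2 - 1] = -18*v - 14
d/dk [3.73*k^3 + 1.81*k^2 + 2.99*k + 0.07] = 11.19*k^2 + 3.62*k + 2.99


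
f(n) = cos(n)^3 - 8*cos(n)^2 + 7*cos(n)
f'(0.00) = 0.00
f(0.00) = 0.00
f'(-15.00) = 13.58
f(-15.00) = -10.37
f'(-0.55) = -2.33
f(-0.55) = 0.77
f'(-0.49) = -2.25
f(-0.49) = 0.64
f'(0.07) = 0.42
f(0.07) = 0.01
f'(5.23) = -0.16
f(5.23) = 1.63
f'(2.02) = -13.07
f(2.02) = -4.63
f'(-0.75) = -2.11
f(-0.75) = 1.23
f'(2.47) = -13.29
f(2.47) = -10.86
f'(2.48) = -13.20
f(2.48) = -10.99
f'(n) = -3*sin(n)*cos(n)^2 + 16*sin(n)*cos(n) - 7*sin(n)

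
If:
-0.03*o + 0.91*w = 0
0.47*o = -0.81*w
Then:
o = 0.00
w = 0.00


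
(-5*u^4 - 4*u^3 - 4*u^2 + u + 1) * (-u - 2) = 5*u^5 + 14*u^4 + 12*u^3 + 7*u^2 - 3*u - 2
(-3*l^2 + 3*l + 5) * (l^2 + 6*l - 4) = -3*l^4 - 15*l^3 + 35*l^2 + 18*l - 20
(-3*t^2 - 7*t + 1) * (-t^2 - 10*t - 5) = 3*t^4 + 37*t^3 + 84*t^2 + 25*t - 5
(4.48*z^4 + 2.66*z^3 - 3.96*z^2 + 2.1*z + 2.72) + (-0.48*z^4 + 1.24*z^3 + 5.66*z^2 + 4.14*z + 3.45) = 4.0*z^4 + 3.9*z^3 + 1.7*z^2 + 6.24*z + 6.17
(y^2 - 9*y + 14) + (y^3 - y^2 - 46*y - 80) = y^3 - 55*y - 66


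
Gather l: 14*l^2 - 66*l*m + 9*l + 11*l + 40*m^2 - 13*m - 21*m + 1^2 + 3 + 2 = 14*l^2 + l*(20 - 66*m) + 40*m^2 - 34*m + 6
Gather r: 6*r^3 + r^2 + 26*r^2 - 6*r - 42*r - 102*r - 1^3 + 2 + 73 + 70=6*r^3 + 27*r^2 - 150*r + 144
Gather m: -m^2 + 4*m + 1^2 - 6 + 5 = -m^2 + 4*m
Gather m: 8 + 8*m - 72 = 8*m - 64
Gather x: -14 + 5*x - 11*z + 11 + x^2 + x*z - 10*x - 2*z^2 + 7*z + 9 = x^2 + x*(z - 5) - 2*z^2 - 4*z + 6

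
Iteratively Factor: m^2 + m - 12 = (m + 4)*(m - 3)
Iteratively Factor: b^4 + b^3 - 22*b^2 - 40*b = (b - 5)*(b^3 + 6*b^2 + 8*b) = (b - 5)*(b + 2)*(b^2 + 4*b) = (b - 5)*(b + 2)*(b + 4)*(b)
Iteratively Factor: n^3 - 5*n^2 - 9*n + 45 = (n + 3)*(n^2 - 8*n + 15) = (n - 3)*(n + 3)*(n - 5)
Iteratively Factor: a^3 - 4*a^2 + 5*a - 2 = (a - 1)*(a^2 - 3*a + 2) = (a - 1)^2*(a - 2)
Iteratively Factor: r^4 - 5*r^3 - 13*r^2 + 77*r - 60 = (r - 1)*(r^3 - 4*r^2 - 17*r + 60) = (r - 5)*(r - 1)*(r^2 + r - 12) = (r - 5)*(r - 3)*(r - 1)*(r + 4)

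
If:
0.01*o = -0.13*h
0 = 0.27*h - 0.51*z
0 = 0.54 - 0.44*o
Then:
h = -0.09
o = 1.23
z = -0.05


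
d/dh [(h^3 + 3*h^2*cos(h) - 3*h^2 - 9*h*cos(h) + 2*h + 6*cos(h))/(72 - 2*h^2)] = (3*h^4*sin(h) - h^4 - 9*h^3*sin(h) - 102*h^2*sin(h) - 9*h^2*cos(h) + 110*h^2 + 324*h*sin(h) + 228*h*cos(h) - 216*h - 216*sin(h) - 324*cos(h) + 72)/(2*(h^4 - 72*h^2 + 1296))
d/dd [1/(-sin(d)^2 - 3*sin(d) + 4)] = (2*sin(d) + 3)*cos(d)/(sin(d)^2 + 3*sin(d) - 4)^2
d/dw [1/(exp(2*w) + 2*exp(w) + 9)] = -2*(exp(w) + 1)*exp(w)/(exp(2*w) + 2*exp(w) + 9)^2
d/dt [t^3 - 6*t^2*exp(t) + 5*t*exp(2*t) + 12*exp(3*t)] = -6*t^2*exp(t) + 3*t^2 + 10*t*exp(2*t) - 12*t*exp(t) + 36*exp(3*t) + 5*exp(2*t)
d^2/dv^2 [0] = 0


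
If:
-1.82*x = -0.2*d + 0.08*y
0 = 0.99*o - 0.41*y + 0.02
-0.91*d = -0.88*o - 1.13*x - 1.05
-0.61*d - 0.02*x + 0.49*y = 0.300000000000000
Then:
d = 3.11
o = 1.84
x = 0.14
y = 4.49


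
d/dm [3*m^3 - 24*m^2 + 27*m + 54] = 9*m^2 - 48*m + 27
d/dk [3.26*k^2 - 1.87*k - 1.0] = 6.52*k - 1.87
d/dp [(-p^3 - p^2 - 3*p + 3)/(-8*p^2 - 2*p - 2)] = (2*p^4 + p^3 - 4*p^2 + 13*p + 3)/(16*p^4 + 8*p^3 + 9*p^2 + 2*p + 1)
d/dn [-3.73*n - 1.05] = -3.73000000000000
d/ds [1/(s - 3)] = -1/(s - 3)^2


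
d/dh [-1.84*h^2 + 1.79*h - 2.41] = 1.79 - 3.68*h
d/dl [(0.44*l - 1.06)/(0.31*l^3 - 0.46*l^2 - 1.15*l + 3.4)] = (-0.2728*l^3 + 1.1882*l^2 - 0.9752*l + 0.277)/(0.0961*l^6 - 0.2852*l^5 - 0.5014*l^4 + 3.166*l^3 - 1.8055*l^2 - 7.82*l + 11.56)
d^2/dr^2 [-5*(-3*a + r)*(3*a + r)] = -10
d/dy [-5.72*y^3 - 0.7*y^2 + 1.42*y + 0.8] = -17.16*y^2 - 1.4*y + 1.42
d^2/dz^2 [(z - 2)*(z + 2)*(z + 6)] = 6*z + 12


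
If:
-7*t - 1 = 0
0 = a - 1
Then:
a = 1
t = -1/7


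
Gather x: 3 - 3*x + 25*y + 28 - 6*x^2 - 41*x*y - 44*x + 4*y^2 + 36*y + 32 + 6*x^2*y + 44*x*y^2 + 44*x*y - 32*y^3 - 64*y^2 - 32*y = x^2*(6*y - 6) + x*(44*y^2 + 3*y - 47) - 32*y^3 - 60*y^2 + 29*y + 63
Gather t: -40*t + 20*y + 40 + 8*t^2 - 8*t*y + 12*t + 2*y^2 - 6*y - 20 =8*t^2 + t*(-8*y - 28) + 2*y^2 + 14*y + 20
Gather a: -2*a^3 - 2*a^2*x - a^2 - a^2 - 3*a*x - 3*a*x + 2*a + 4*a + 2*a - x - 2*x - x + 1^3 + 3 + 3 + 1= -2*a^3 + a^2*(-2*x - 2) + a*(8 - 6*x) - 4*x + 8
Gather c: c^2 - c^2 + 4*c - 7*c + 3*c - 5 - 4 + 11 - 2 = 0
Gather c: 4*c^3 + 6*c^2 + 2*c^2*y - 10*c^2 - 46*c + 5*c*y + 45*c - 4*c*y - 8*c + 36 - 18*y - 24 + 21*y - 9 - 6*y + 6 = 4*c^3 + c^2*(2*y - 4) + c*(y - 9) - 3*y + 9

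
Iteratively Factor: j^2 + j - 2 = (j - 1)*(j + 2)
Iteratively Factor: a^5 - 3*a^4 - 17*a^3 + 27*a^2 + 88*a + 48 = (a - 4)*(a^4 + a^3 - 13*a^2 - 25*a - 12) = (a - 4)^2*(a^3 + 5*a^2 + 7*a + 3) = (a - 4)^2*(a + 1)*(a^2 + 4*a + 3) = (a - 4)^2*(a + 1)*(a + 3)*(a + 1)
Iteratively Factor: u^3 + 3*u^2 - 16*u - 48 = (u + 3)*(u^2 - 16) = (u - 4)*(u + 3)*(u + 4)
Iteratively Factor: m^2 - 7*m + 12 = (m - 3)*(m - 4)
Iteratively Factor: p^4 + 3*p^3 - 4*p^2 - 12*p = (p)*(p^3 + 3*p^2 - 4*p - 12) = p*(p + 3)*(p^2 - 4) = p*(p - 2)*(p + 3)*(p + 2)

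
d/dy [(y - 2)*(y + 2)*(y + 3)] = 3*y^2 + 6*y - 4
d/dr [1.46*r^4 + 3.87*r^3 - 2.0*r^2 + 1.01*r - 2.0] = 5.84*r^3 + 11.61*r^2 - 4.0*r + 1.01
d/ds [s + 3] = 1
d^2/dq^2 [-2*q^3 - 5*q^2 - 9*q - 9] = -12*q - 10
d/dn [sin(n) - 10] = cos(n)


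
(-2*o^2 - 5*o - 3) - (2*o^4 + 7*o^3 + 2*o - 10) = -2*o^4 - 7*o^3 - 2*o^2 - 7*o + 7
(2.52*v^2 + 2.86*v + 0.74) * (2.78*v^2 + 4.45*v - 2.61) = 7.0056*v^4 + 19.1648*v^3 + 8.207*v^2 - 4.1716*v - 1.9314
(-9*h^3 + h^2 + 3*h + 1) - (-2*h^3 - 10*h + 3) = -7*h^3 + h^2 + 13*h - 2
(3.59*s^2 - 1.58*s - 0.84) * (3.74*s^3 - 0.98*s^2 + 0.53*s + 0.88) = 13.4266*s^5 - 9.4274*s^4 + 0.3095*s^3 + 3.145*s^2 - 1.8356*s - 0.7392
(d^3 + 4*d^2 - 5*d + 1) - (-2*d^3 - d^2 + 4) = 3*d^3 + 5*d^2 - 5*d - 3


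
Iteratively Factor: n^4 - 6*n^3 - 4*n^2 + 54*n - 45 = (n - 3)*(n^3 - 3*n^2 - 13*n + 15) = (n - 3)*(n + 3)*(n^2 - 6*n + 5) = (n - 5)*(n - 3)*(n + 3)*(n - 1)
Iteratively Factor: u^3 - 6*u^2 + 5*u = (u - 5)*(u^2 - u) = (u - 5)*(u - 1)*(u)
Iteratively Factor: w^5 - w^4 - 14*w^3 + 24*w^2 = (w + 4)*(w^4 - 5*w^3 + 6*w^2) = w*(w + 4)*(w^3 - 5*w^2 + 6*w) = w^2*(w + 4)*(w^2 - 5*w + 6) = w^2*(w - 2)*(w + 4)*(w - 3)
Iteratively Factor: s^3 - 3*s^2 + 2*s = (s - 1)*(s^2 - 2*s) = (s - 2)*(s - 1)*(s)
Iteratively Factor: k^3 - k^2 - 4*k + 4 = (k - 2)*(k^2 + k - 2) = (k - 2)*(k - 1)*(k + 2)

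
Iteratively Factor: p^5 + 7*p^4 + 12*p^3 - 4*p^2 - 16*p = (p + 4)*(p^4 + 3*p^3 - 4*p) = (p - 1)*(p + 4)*(p^3 + 4*p^2 + 4*p) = (p - 1)*(p + 2)*(p + 4)*(p^2 + 2*p) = (p - 1)*(p + 2)^2*(p + 4)*(p)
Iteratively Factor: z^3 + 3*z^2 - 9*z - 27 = (z - 3)*(z^2 + 6*z + 9) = (z - 3)*(z + 3)*(z + 3)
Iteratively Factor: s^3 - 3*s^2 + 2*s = (s - 2)*(s^2 - s) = s*(s - 2)*(s - 1)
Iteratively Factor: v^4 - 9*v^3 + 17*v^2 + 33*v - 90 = (v - 3)*(v^3 - 6*v^2 - v + 30) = (v - 3)^2*(v^2 - 3*v - 10) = (v - 5)*(v - 3)^2*(v + 2)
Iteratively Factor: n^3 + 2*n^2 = (n + 2)*(n^2) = n*(n + 2)*(n)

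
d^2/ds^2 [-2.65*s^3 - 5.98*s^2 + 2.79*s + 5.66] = -15.9*s - 11.96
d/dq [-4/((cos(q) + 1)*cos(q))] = -(4*sin(q)/cos(q)^2 + 8*tan(q))/(cos(q) + 1)^2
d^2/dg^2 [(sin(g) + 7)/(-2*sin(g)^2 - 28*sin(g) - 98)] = (sin(g)^2 - 7*sin(g) - 2)/(2*(sin(g) + 7)^3)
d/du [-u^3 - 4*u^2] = u*(-3*u - 8)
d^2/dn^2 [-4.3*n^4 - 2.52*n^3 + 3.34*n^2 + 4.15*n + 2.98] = -51.6*n^2 - 15.12*n + 6.68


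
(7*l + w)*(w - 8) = 7*l*w - 56*l + w^2 - 8*w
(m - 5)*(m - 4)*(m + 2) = m^3 - 7*m^2 + 2*m + 40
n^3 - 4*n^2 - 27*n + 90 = (n - 6)*(n - 3)*(n + 5)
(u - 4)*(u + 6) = u^2 + 2*u - 24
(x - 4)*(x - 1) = x^2 - 5*x + 4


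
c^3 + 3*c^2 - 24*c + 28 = (c - 2)^2*(c + 7)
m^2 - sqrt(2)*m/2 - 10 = (m - 5*sqrt(2)/2)*(m + 2*sqrt(2))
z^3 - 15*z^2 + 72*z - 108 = (z - 6)^2*(z - 3)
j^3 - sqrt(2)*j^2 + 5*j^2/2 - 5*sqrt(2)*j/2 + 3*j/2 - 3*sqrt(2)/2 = (j + 1)*(j + 3/2)*(j - sqrt(2))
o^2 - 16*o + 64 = (o - 8)^2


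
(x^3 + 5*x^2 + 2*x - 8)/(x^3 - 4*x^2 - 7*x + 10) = (x + 4)/(x - 5)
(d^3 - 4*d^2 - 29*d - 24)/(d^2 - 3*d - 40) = (d^2 + 4*d + 3)/(d + 5)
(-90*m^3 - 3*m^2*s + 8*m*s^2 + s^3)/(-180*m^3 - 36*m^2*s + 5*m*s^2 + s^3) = (-3*m + s)/(-6*m + s)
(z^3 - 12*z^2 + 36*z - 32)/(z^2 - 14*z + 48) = (z^2 - 4*z + 4)/(z - 6)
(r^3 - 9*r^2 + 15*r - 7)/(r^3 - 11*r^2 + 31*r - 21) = (r - 1)/(r - 3)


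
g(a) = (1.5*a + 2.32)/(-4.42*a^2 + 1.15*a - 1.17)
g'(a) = (1.5*a + 2.32)*(8.84*a - 1.15)/(-4.42*a^2 + 1.15*a - 1.17)^2 + 1.5/(-4.42*a^2 + 1.15*a - 1.17)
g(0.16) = -2.33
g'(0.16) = -0.80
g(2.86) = -0.19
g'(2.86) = 0.09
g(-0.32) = -0.92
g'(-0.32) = -2.60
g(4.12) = -0.12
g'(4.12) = 0.04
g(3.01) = -0.18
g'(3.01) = 0.08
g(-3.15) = 0.05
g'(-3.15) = -0.00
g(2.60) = -0.22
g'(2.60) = 0.12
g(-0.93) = -0.15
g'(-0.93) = -0.48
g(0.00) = -1.98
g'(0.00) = -3.23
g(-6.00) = 0.04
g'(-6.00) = 0.00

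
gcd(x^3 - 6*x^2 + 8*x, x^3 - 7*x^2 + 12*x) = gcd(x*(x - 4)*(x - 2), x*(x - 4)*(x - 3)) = x^2 - 4*x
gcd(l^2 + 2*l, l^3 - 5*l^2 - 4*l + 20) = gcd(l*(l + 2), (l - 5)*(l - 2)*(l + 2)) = l + 2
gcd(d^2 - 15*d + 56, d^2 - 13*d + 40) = d - 8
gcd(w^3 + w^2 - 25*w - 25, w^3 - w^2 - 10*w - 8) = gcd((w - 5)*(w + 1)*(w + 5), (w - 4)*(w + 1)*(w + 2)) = w + 1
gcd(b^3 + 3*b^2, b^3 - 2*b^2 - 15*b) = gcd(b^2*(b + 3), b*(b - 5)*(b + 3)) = b^2 + 3*b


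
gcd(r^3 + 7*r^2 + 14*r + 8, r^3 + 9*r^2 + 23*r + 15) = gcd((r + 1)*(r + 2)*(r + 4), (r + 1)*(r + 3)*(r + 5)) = r + 1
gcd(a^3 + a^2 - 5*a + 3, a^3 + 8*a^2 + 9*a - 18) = a^2 + 2*a - 3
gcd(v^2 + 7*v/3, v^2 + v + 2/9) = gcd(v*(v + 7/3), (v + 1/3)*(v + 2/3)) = 1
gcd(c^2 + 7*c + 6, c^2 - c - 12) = 1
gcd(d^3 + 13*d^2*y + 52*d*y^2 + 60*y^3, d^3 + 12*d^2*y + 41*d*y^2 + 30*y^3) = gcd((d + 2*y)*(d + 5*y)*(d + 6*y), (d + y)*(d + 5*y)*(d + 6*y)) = d^2 + 11*d*y + 30*y^2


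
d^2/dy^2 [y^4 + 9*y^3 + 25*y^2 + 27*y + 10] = 12*y^2 + 54*y + 50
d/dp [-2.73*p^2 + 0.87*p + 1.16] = 0.87 - 5.46*p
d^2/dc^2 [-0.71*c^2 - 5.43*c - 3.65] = -1.42000000000000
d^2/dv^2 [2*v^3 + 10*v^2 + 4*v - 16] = 12*v + 20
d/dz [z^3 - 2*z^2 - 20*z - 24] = 3*z^2 - 4*z - 20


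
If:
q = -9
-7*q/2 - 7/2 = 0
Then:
No Solution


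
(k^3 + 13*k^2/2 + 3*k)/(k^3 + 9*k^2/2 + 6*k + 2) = k*(k + 6)/(k^2 + 4*k + 4)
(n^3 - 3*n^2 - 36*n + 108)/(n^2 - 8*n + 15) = (n^2 - 36)/(n - 5)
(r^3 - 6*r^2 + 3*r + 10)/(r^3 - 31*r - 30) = (r^2 - 7*r + 10)/(r^2 - r - 30)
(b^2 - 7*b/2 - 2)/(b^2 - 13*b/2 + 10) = (2*b + 1)/(2*b - 5)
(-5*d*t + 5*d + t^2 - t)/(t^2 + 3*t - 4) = (-5*d + t)/(t + 4)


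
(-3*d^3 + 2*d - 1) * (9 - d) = 3*d^4 - 27*d^3 - 2*d^2 + 19*d - 9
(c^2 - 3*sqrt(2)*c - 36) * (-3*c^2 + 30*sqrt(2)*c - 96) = -3*c^4 + 39*sqrt(2)*c^3 - 168*c^2 - 792*sqrt(2)*c + 3456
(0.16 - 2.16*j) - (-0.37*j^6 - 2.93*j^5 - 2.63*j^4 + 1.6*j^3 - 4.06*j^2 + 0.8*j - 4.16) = 0.37*j^6 + 2.93*j^5 + 2.63*j^4 - 1.6*j^3 + 4.06*j^2 - 2.96*j + 4.32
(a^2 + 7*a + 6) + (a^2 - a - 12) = 2*a^2 + 6*a - 6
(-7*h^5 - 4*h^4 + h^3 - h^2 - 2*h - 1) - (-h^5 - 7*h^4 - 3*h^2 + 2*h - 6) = -6*h^5 + 3*h^4 + h^3 + 2*h^2 - 4*h + 5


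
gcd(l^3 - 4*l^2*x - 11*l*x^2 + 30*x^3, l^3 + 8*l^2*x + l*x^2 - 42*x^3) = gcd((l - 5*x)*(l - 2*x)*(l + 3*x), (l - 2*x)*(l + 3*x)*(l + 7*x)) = -l^2 - l*x + 6*x^2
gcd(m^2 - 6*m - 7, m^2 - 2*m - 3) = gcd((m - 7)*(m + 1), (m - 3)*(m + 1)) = m + 1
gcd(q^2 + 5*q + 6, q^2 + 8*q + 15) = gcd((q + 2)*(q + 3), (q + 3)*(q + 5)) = q + 3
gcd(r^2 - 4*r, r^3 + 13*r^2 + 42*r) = r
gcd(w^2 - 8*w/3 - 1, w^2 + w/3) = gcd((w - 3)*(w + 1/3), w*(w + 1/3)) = w + 1/3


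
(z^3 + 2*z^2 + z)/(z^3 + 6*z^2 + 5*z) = (z + 1)/(z + 5)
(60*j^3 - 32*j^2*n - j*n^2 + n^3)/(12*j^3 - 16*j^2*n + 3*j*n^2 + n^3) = (5*j - n)/(j - n)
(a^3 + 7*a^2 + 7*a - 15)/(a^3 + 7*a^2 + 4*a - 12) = (a^2 + 8*a + 15)/(a^2 + 8*a + 12)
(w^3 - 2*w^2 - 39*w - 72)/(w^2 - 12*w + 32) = (w^2 + 6*w + 9)/(w - 4)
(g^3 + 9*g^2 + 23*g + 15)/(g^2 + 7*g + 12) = (g^2 + 6*g + 5)/(g + 4)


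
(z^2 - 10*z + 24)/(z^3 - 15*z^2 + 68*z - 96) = (z - 6)/(z^2 - 11*z + 24)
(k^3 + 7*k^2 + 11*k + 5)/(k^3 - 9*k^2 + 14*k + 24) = (k^2 + 6*k + 5)/(k^2 - 10*k + 24)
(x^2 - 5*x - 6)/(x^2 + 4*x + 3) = (x - 6)/(x + 3)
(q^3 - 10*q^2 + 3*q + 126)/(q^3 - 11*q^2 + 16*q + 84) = (q + 3)/(q + 2)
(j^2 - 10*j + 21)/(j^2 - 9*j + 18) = (j - 7)/(j - 6)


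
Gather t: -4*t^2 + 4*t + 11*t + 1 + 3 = -4*t^2 + 15*t + 4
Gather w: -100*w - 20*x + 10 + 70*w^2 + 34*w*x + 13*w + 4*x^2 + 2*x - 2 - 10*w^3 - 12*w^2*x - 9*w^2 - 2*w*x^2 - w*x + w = -10*w^3 + w^2*(61 - 12*x) + w*(-2*x^2 + 33*x - 86) + 4*x^2 - 18*x + 8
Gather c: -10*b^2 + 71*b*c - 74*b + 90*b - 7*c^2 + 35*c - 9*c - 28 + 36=-10*b^2 + 16*b - 7*c^2 + c*(71*b + 26) + 8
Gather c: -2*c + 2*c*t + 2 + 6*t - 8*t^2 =c*(2*t - 2) - 8*t^2 + 6*t + 2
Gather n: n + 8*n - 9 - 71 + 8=9*n - 72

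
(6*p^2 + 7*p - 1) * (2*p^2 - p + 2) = 12*p^4 + 8*p^3 + 3*p^2 + 15*p - 2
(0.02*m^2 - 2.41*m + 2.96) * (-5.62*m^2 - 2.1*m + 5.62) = -0.1124*m^4 + 13.5022*m^3 - 11.4618*m^2 - 19.7602*m + 16.6352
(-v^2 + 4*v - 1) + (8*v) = -v^2 + 12*v - 1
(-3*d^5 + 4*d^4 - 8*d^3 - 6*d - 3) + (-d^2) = -3*d^5 + 4*d^4 - 8*d^3 - d^2 - 6*d - 3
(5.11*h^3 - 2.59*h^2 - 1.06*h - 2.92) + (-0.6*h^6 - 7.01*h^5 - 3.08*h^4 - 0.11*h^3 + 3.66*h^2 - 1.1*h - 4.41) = -0.6*h^6 - 7.01*h^5 - 3.08*h^4 + 5.0*h^3 + 1.07*h^2 - 2.16*h - 7.33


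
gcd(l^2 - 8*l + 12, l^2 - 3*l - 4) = 1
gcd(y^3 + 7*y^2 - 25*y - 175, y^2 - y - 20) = y - 5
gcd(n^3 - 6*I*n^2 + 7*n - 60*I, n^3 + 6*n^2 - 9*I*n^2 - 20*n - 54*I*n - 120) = n^2 - 9*I*n - 20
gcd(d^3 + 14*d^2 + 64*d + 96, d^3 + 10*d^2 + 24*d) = d^2 + 10*d + 24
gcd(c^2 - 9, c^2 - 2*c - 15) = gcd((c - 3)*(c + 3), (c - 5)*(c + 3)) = c + 3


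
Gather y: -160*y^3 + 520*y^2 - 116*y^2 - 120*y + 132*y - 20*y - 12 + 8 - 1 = -160*y^3 + 404*y^2 - 8*y - 5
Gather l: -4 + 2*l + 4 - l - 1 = l - 1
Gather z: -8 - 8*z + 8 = -8*z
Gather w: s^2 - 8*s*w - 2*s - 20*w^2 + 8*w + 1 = s^2 - 2*s - 20*w^2 + w*(8 - 8*s) + 1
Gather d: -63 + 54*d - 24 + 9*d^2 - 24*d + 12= 9*d^2 + 30*d - 75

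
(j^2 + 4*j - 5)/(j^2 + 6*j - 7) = (j + 5)/(j + 7)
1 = 1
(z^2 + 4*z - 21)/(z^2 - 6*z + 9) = (z + 7)/(z - 3)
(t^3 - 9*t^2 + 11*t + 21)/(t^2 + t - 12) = (t^2 - 6*t - 7)/(t + 4)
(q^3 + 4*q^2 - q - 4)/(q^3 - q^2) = 1 + 5/q + 4/q^2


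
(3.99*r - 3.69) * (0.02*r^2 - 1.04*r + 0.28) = 0.0798*r^3 - 4.2234*r^2 + 4.9548*r - 1.0332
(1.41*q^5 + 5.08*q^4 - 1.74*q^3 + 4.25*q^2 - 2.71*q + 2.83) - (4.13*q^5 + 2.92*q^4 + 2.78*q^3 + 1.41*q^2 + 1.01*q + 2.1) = -2.72*q^5 + 2.16*q^4 - 4.52*q^3 + 2.84*q^2 - 3.72*q + 0.73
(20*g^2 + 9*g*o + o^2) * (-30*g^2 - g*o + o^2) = -600*g^4 - 290*g^3*o - 19*g^2*o^2 + 8*g*o^3 + o^4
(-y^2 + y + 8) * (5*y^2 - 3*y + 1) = -5*y^4 + 8*y^3 + 36*y^2 - 23*y + 8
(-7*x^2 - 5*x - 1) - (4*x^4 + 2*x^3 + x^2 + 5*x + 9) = -4*x^4 - 2*x^3 - 8*x^2 - 10*x - 10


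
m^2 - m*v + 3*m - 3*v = (m + 3)*(m - v)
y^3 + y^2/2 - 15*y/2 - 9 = (y - 3)*(y + 3/2)*(y + 2)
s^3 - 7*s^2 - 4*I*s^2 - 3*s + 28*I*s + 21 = (s - 7)*(s - 3*I)*(s - I)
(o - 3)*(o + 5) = o^2 + 2*o - 15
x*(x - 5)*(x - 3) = x^3 - 8*x^2 + 15*x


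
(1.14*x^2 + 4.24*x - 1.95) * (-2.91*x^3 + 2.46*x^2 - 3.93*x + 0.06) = -3.3174*x^5 - 9.534*x^4 + 11.6247*x^3 - 21.3918*x^2 + 7.9179*x - 0.117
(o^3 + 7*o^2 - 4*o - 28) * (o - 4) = o^4 + 3*o^3 - 32*o^2 - 12*o + 112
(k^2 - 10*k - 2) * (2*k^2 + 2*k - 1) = 2*k^4 - 18*k^3 - 25*k^2 + 6*k + 2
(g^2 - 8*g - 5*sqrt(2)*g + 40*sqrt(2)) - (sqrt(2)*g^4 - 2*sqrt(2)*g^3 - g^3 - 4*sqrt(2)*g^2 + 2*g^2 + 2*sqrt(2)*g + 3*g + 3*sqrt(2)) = -sqrt(2)*g^4 + g^3 + 2*sqrt(2)*g^3 - g^2 + 4*sqrt(2)*g^2 - 11*g - 7*sqrt(2)*g + 37*sqrt(2)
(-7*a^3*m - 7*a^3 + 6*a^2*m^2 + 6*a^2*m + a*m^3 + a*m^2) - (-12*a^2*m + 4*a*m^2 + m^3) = -7*a^3*m - 7*a^3 + 6*a^2*m^2 + 18*a^2*m + a*m^3 - 3*a*m^2 - m^3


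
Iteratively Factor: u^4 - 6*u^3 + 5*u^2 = (u - 5)*(u^3 - u^2) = u*(u - 5)*(u^2 - u) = u*(u - 5)*(u - 1)*(u)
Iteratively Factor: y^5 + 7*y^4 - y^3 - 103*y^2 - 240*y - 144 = (y + 3)*(y^4 + 4*y^3 - 13*y^2 - 64*y - 48) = (y - 4)*(y + 3)*(y^3 + 8*y^2 + 19*y + 12) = (y - 4)*(y + 3)*(y + 4)*(y^2 + 4*y + 3) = (y - 4)*(y + 1)*(y + 3)*(y + 4)*(y + 3)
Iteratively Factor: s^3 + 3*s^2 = (s)*(s^2 + 3*s) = s*(s + 3)*(s)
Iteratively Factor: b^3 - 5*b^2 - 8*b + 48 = (b + 3)*(b^2 - 8*b + 16) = (b - 4)*(b + 3)*(b - 4)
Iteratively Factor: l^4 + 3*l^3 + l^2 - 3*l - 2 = (l + 2)*(l^3 + l^2 - l - 1) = (l + 1)*(l + 2)*(l^2 - 1) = (l - 1)*(l + 1)*(l + 2)*(l + 1)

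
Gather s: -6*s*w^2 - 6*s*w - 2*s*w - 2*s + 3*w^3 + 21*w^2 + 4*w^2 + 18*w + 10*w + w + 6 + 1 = s*(-6*w^2 - 8*w - 2) + 3*w^3 + 25*w^2 + 29*w + 7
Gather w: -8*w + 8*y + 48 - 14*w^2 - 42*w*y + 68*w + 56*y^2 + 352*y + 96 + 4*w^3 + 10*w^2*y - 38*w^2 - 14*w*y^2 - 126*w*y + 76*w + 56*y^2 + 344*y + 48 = 4*w^3 + w^2*(10*y - 52) + w*(-14*y^2 - 168*y + 136) + 112*y^2 + 704*y + 192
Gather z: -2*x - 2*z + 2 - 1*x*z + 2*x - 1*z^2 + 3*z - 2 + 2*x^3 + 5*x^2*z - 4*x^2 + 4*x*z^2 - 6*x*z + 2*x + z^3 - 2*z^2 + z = 2*x^3 - 4*x^2 + 2*x + z^3 + z^2*(4*x - 3) + z*(5*x^2 - 7*x + 2)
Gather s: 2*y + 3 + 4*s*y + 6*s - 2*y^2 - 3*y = s*(4*y + 6) - 2*y^2 - y + 3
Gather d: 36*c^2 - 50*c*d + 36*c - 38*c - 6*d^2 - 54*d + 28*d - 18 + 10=36*c^2 - 2*c - 6*d^2 + d*(-50*c - 26) - 8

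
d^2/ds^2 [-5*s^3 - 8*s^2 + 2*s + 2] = -30*s - 16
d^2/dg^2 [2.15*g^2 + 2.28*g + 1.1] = 4.30000000000000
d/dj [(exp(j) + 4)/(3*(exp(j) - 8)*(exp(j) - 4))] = (-exp(2*j) - 8*exp(j) + 80)*exp(j)/(3*(exp(4*j) - 24*exp(3*j) + 208*exp(2*j) - 768*exp(j) + 1024))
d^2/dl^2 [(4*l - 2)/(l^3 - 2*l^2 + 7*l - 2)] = 4*((2*l - 1)*(3*l^2 - 4*l + 7)^2 + (-6*l^2 + 8*l - (2*l - 1)*(3*l - 2) - 14)*(l^3 - 2*l^2 + 7*l - 2))/(l^3 - 2*l^2 + 7*l - 2)^3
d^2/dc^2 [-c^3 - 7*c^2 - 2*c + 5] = -6*c - 14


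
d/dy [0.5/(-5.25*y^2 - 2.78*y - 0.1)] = (5.25*y + 1.39)/(5.25*y^2 + 2.78*y + 0.1)^2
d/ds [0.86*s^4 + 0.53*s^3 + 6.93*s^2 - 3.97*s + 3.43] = 3.44*s^3 + 1.59*s^2 + 13.86*s - 3.97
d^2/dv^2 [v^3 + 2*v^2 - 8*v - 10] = 6*v + 4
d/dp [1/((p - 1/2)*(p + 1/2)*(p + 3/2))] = 16*(-12*p^2 - 12*p + 1)/(64*p^6 + 192*p^5 + 112*p^4 - 96*p^3 - 68*p^2 + 12*p + 9)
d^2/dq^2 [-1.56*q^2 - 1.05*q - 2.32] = -3.12000000000000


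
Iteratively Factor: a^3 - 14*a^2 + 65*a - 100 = (a - 5)*(a^2 - 9*a + 20) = (a - 5)*(a - 4)*(a - 5)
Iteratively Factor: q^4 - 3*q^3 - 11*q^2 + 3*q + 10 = (q + 2)*(q^3 - 5*q^2 - q + 5) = (q + 1)*(q + 2)*(q^2 - 6*q + 5) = (q - 5)*(q + 1)*(q + 2)*(q - 1)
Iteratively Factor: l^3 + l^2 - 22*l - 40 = (l + 2)*(l^2 - l - 20) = (l + 2)*(l + 4)*(l - 5)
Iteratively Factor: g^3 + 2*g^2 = (g + 2)*(g^2) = g*(g + 2)*(g)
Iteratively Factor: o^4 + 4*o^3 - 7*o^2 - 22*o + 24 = (o + 3)*(o^3 + o^2 - 10*o + 8) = (o - 2)*(o + 3)*(o^2 + 3*o - 4) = (o - 2)*(o - 1)*(o + 3)*(o + 4)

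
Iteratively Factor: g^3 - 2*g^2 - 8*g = (g)*(g^2 - 2*g - 8) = g*(g - 4)*(g + 2)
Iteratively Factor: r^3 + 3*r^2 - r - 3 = (r - 1)*(r^2 + 4*r + 3) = (r - 1)*(r + 1)*(r + 3)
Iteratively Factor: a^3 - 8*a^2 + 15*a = (a - 5)*(a^2 - 3*a) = (a - 5)*(a - 3)*(a)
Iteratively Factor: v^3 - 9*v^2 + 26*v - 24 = (v - 4)*(v^2 - 5*v + 6) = (v - 4)*(v - 2)*(v - 3)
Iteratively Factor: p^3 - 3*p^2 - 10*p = (p - 5)*(p^2 + 2*p) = (p - 5)*(p + 2)*(p)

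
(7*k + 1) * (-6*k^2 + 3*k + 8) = -42*k^3 + 15*k^2 + 59*k + 8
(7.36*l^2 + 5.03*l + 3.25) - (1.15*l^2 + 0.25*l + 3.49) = 6.21*l^2 + 4.78*l - 0.24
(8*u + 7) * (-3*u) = -24*u^2 - 21*u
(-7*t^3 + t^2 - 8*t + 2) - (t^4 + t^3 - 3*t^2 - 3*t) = -t^4 - 8*t^3 + 4*t^2 - 5*t + 2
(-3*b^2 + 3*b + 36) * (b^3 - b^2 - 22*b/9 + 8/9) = -3*b^5 + 6*b^4 + 121*b^3/3 - 46*b^2 - 256*b/3 + 32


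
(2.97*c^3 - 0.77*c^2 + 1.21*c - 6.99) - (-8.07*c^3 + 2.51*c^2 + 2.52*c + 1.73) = 11.04*c^3 - 3.28*c^2 - 1.31*c - 8.72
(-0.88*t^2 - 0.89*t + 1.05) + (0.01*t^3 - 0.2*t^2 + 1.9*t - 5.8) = 0.01*t^3 - 1.08*t^2 + 1.01*t - 4.75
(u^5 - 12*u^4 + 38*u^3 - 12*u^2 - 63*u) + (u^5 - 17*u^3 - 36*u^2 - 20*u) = 2*u^5 - 12*u^4 + 21*u^3 - 48*u^2 - 83*u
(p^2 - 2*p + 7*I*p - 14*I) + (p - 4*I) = p^2 - p + 7*I*p - 18*I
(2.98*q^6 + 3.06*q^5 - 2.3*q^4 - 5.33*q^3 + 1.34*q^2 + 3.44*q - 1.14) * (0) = 0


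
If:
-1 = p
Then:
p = -1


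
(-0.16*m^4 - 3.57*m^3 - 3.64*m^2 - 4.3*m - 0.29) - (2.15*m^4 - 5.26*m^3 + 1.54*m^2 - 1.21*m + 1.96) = -2.31*m^4 + 1.69*m^3 - 5.18*m^2 - 3.09*m - 2.25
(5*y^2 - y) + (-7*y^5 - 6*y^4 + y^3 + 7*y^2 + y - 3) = -7*y^5 - 6*y^4 + y^3 + 12*y^2 - 3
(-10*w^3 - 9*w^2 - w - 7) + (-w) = -10*w^3 - 9*w^2 - 2*w - 7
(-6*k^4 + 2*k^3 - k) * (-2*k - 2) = 12*k^5 + 8*k^4 - 4*k^3 + 2*k^2 + 2*k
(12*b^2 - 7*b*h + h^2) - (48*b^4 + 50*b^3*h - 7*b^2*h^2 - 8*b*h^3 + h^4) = -48*b^4 - 50*b^3*h + 7*b^2*h^2 + 12*b^2 + 8*b*h^3 - 7*b*h - h^4 + h^2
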